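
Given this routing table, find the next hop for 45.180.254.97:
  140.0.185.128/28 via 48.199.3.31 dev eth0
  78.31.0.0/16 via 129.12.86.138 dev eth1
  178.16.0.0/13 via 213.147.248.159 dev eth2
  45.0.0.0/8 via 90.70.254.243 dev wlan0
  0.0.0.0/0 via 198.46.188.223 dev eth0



Longest prefix match for 45.180.254.97:
  /28 140.0.185.128: no
  /16 78.31.0.0: no
  /13 178.16.0.0: no
  /8 45.0.0.0: MATCH
  /0 0.0.0.0: MATCH
Selected: next-hop 90.70.254.243 via wlan0 (matched /8)


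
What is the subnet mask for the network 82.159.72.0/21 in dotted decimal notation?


/21 means 21 network bits, 11 host bits
Binary: 11111111111111111111100000000000
Mask: 255.255.248.0


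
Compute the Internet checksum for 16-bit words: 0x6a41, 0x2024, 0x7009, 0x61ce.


Sum all words (with carry folding):
+ 0x6a41 = 0x6a41
+ 0x2024 = 0x8a65
+ 0x7009 = 0xfa6e
+ 0x61ce = 0x5c3d
One's complement: ~0x5c3d
Checksum = 0xa3c2


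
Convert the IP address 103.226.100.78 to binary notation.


103 = 01100111
226 = 11100010
100 = 01100100
78 = 01001110
Binary: 01100111.11100010.01100100.01001110


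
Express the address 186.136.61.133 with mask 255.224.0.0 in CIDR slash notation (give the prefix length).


Binary: 11111111.11100000.00000000.00000000
Count leading 1s
Prefix: /11


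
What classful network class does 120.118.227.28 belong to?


First octet: 120
Binary: 01111000
0xxxxxxx -> Class A (1-126)
Class A, default mask 255.0.0.0 (/8)


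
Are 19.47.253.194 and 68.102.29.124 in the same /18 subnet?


Mask: 255.255.192.0
19.47.253.194 AND mask = 19.47.192.0
68.102.29.124 AND mask = 68.102.0.0
No, different subnets (19.47.192.0 vs 68.102.0.0)


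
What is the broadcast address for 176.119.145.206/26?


Network: 176.119.145.192/26
Host bits = 6
Set all host bits to 1:
Broadcast: 176.119.145.255


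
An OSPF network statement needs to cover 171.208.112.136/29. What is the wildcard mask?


Subnet mask: 255.255.255.248
Wildcard = 255.255.255.255 - subnet mask
255 - 255 = 0
255 - 255 = 0
255 - 255 = 0
255 - 248 = 7
Wildcard: 0.0.0.7


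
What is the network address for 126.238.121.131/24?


IP:   01111110.11101110.01111001.10000011
Mask: 11111111.11111111.11111111.00000000
AND operation:
Net:  01111110.11101110.01111001.00000000
Network: 126.238.121.0/24


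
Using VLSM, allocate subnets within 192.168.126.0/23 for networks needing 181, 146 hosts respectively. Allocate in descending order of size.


181 hosts -> /24 (254 usable): 192.168.126.0/24
146 hosts -> /24 (254 usable): 192.168.127.0/24
Allocation: 192.168.126.0/24 (181 hosts, 254 usable); 192.168.127.0/24 (146 hosts, 254 usable)


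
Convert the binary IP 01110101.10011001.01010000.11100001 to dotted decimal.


01110101 = 117
10011001 = 153
01010000 = 80
11100001 = 225
IP: 117.153.80.225


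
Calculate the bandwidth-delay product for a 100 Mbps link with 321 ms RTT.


BDP = bandwidth * RTT
= 100 Mbps * 321 ms
= 100 * 1e6 * 321 / 1000 bits
= 32100000 bits
= 4012500 bytes
= 3918.457 KB
BDP = 32100000 bits (4012500 bytes)


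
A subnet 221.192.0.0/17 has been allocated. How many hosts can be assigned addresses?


Host bits = 32 - 17 = 15
Total addresses = 2^15 = 32768
Usable = total - 2 (network and broadcast)
Usable hosts: 32766


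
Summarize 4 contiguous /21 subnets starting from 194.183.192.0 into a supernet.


Original prefix: /21
Number of subnets: 4 = 2^2
New prefix = 21 - 2 = 19
Supernet: 194.183.192.0/19


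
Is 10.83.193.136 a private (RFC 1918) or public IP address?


RFC 1918 private ranges:
  10.0.0.0/8 (10.0.0.0 - 10.255.255.255)
  172.16.0.0/12 (172.16.0.0 - 172.31.255.255)
  192.168.0.0/16 (192.168.0.0 - 192.168.255.255)
Private (in 10.0.0.0/8)


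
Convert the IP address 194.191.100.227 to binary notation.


194 = 11000010
191 = 10111111
100 = 01100100
227 = 11100011
Binary: 11000010.10111111.01100100.11100011


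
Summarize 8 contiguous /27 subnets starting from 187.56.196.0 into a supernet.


Original prefix: /27
Number of subnets: 8 = 2^3
New prefix = 27 - 3 = 24
Supernet: 187.56.196.0/24


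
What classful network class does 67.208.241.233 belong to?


First octet: 67
Binary: 01000011
0xxxxxxx -> Class A (1-126)
Class A, default mask 255.0.0.0 (/8)


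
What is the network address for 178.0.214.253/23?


IP:   10110010.00000000.11010110.11111101
Mask: 11111111.11111111.11111110.00000000
AND operation:
Net:  10110010.00000000.11010110.00000000
Network: 178.0.214.0/23


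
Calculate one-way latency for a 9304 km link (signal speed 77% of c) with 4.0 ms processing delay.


Speed = 0.77 * 3e5 km/s = 231000 km/s
Propagation delay = 9304 / 231000 = 0.0403 s = 40.2771 ms
Processing delay = 4.0 ms
Total one-way latency = 44.2771 ms


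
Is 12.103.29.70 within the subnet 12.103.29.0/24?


Subnet network: 12.103.29.0
Test IP AND mask: 12.103.29.0
Yes, 12.103.29.70 is in 12.103.29.0/24


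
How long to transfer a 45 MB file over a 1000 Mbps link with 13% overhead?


Effective throughput = 1000 * (1 - 13/100) = 870 Mbps
File size in Mb = 45 * 8 = 360 Mb
Time = 360 / 870
Time = 0.4138 seconds


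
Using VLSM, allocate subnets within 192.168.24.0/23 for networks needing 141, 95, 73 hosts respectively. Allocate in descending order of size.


141 hosts -> /24 (254 usable): 192.168.24.0/24
95 hosts -> /25 (126 usable): 192.168.25.0/25
73 hosts -> /25 (126 usable): 192.168.25.128/25
Allocation: 192.168.24.0/24 (141 hosts, 254 usable); 192.168.25.0/25 (95 hosts, 126 usable); 192.168.25.128/25 (73 hosts, 126 usable)


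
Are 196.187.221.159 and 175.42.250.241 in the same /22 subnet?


Mask: 255.255.252.0
196.187.221.159 AND mask = 196.187.220.0
175.42.250.241 AND mask = 175.42.248.0
No, different subnets (196.187.220.0 vs 175.42.248.0)


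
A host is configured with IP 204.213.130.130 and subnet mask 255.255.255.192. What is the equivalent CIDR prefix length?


Binary: 11111111.11111111.11111111.11000000
Count leading 1s
Prefix: /26


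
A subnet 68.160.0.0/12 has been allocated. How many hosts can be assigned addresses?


Host bits = 32 - 12 = 20
Total addresses = 2^20 = 1048576
Usable = total - 2 (network and broadcast)
Usable hosts: 1048574


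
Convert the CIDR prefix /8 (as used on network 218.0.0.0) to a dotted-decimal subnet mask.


/8 means 8 network bits, 24 host bits
Binary: 11111111000000000000000000000000
Mask: 255.0.0.0


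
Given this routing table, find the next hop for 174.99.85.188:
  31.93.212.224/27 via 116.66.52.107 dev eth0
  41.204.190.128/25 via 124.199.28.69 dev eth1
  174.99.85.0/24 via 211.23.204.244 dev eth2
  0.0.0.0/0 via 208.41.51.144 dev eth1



Longest prefix match for 174.99.85.188:
  /27 31.93.212.224: no
  /25 41.204.190.128: no
  /24 174.99.85.0: MATCH
  /0 0.0.0.0: MATCH
Selected: next-hop 211.23.204.244 via eth2 (matched /24)


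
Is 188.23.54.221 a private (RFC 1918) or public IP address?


RFC 1918 private ranges:
  10.0.0.0/8 (10.0.0.0 - 10.255.255.255)
  172.16.0.0/12 (172.16.0.0 - 172.31.255.255)
  192.168.0.0/16 (192.168.0.0 - 192.168.255.255)
Public (not in any RFC 1918 range)


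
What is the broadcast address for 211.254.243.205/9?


Network: 211.128.0.0/9
Host bits = 23
Set all host bits to 1:
Broadcast: 211.255.255.255


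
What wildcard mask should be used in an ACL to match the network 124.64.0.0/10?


Subnet mask: 255.192.0.0
Wildcard = 255.255.255.255 - subnet mask
255 - 255 = 0
255 - 192 = 63
255 - 0 = 255
255 - 0 = 255
Wildcard: 0.63.255.255


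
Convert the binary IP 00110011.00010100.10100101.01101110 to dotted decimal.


00110011 = 51
00010100 = 20
10100101 = 165
01101110 = 110
IP: 51.20.165.110


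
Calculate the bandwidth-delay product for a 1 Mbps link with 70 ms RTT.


BDP = bandwidth * RTT
= 1 Mbps * 70 ms
= 1 * 1e6 * 70 / 1000 bits
= 70000 bits
= 8750 bytes
= 8.5449 KB
BDP = 70000 bits (8750 bytes)


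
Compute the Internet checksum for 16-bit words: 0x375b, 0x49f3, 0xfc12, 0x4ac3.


Sum all words (with carry folding):
+ 0x375b = 0x375b
+ 0x49f3 = 0x814e
+ 0xfc12 = 0x7d61
+ 0x4ac3 = 0xc824
One's complement: ~0xc824
Checksum = 0x37db


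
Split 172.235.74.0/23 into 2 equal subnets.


New prefix = 23 + 1 = 24
Each subnet has 256 addresses
  172.235.74.0/24
  172.235.75.0/24
Subnets: 172.235.74.0/24, 172.235.75.0/24


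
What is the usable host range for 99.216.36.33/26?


Network: 99.216.36.0
Broadcast: 99.216.36.63
First usable = network + 1
Last usable = broadcast - 1
Range: 99.216.36.1 to 99.216.36.62


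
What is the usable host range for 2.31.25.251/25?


Network: 2.31.25.128
Broadcast: 2.31.25.255
First usable = network + 1
Last usable = broadcast - 1
Range: 2.31.25.129 to 2.31.25.254


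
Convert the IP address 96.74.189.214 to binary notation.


96 = 01100000
74 = 01001010
189 = 10111101
214 = 11010110
Binary: 01100000.01001010.10111101.11010110


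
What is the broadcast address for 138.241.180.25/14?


Network: 138.240.0.0/14
Host bits = 18
Set all host bits to 1:
Broadcast: 138.243.255.255


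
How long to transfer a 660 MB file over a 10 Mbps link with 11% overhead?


Effective throughput = 10 * (1 - 11/100) = 8.9 Mbps
File size in Mb = 660 * 8 = 5280 Mb
Time = 5280 / 8.9
Time = 593.2584 seconds


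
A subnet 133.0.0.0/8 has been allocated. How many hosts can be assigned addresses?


Host bits = 32 - 8 = 24
Total addresses = 2^24 = 16777216
Usable = total - 2 (network and broadcast)
Usable hosts: 16777214


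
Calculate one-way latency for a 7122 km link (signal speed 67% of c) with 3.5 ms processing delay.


Speed = 0.67 * 3e5 km/s = 201000 km/s
Propagation delay = 7122 / 201000 = 0.0354 s = 35.4328 ms
Processing delay = 3.5 ms
Total one-way latency = 38.9328 ms


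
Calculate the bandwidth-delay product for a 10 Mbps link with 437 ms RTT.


BDP = bandwidth * RTT
= 10 Mbps * 437 ms
= 10 * 1e6 * 437 / 1000 bits
= 4370000 bits
= 546250 bytes
= 533.4473 KB
BDP = 4370000 bits (546250 bytes)


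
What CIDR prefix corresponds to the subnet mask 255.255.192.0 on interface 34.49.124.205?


Binary: 11111111.11111111.11000000.00000000
Count leading 1s
Prefix: /18


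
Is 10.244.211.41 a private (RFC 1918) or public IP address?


RFC 1918 private ranges:
  10.0.0.0/8 (10.0.0.0 - 10.255.255.255)
  172.16.0.0/12 (172.16.0.0 - 172.31.255.255)
  192.168.0.0/16 (192.168.0.0 - 192.168.255.255)
Private (in 10.0.0.0/8)


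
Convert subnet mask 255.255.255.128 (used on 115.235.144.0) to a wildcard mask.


Subnet mask: 255.255.255.128
Wildcard = 255.255.255.255 - subnet mask
255 - 255 = 0
255 - 255 = 0
255 - 255 = 0
255 - 128 = 127
Wildcard: 0.0.0.127


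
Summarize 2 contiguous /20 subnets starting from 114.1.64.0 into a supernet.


Original prefix: /20
Number of subnets: 2 = 2^1
New prefix = 20 - 1 = 19
Supernet: 114.1.64.0/19


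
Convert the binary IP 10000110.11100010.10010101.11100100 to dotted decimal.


10000110 = 134
11100010 = 226
10010101 = 149
11100100 = 228
IP: 134.226.149.228


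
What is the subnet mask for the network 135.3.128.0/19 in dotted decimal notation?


/19 means 19 network bits, 13 host bits
Binary: 11111111111111111110000000000000
Mask: 255.255.224.0


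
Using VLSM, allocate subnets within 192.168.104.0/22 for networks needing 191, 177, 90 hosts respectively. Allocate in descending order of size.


191 hosts -> /24 (254 usable): 192.168.104.0/24
177 hosts -> /24 (254 usable): 192.168.105.0/24
90 hosts -> /25 (126 usable): 192.168.106.0/25
Allocation: 192.168.104.0/24 (191 hosts, 254 usable); 192.168.105.0/24 (177 hosts, 254 usable); 192.168.106.0/25 (90 hosts, 126 usable)


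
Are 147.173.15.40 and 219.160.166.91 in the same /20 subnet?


Mask: 255.255.240.0
147.173.15.40 AND mask = 147.173.0.0
219.160.166.91 AND mask = 219.160.160.0
No, different subnets (147.173.0.0 vs 219.160.160.0)


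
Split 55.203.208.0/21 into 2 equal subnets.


New prefix = 21 + 1 = 22
Each subnet has 1024 addresses
  55.203.208.0/22
  55.203.212.0/22
Subnets: 55.203.208.0/22, 55.203.212.0/22


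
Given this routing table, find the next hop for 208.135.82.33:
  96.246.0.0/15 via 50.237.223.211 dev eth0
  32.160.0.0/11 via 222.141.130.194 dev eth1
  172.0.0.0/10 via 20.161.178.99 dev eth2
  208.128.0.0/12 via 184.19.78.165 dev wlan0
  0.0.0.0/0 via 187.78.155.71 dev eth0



Longest prefix match for 208.135.82.33:
  /15 96.246.0.0: no
  /11 32.160.0.0: no
  /10 172.0.0.0: no
  /12 208.128.0.0: MATCH
  /0 0.0.0.0: MATCH
Selected: next-hop 184.19.78.165 via wlan0 (matched /12)


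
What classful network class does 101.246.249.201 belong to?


First octet: 101
Binary: 01100101
0xxxxxxx -> Class A (1-126)
Class A, default mask 255.0.0.0 (/8)


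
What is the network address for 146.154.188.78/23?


IP:   10010010.10011010.10111100.01001110
Mask: 11111111.11111111.11111110.00000000
AND operation:
Net:  10010010.10011010.10111100.00000000
Network: 146.154.188.0/23


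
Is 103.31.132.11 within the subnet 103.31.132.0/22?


Subnet network: 103.31.132.0
Test IP AND mask: 103.31.132.0
Yes, 103.31.132.11 is in 103.31.132.0/22


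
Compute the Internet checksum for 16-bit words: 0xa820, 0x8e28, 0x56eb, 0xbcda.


Sum all words (with carry folding):
+ 0xa820 = 0xa820
+ 0x8e28 = 0x3649
+ 0x56eb = 0x8d34
+ 0xbcda = 0x4a0f
One's complement: ~0x4a0f
Checksum = 0xb5f0


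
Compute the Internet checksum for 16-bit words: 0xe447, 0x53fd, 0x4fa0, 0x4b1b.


Sum all words (with carry folding):
+ 0xe447 = 0xe447
+ 0x53fd = 0x3845
+ 0x4fa0 = 0x87e5
+ 0x4b1b = 0xd300
One's complement: ~0xd300
Checksum = 0x2cff


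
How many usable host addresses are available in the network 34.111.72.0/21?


Host bits = 32 - 21 = 11
Total addresses = 2^11 = 2048
Usable = total - 2 (network and broadcast)
Usable hosts: 2046


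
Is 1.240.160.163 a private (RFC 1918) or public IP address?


RFC 1918 private ranges:
  10.0.0.0/8 (10.0.0.0 - 10.255.255.255)
  172.16.0.0/12 (172.16.0.0 - 172.31.255.255)
  192.168.0.0/16 (192.168.0.0 - 192.168.255.255)
Public (not in any RFC 1918 range)


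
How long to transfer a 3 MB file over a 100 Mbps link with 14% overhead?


Effective throughput = 100 * (1 - 14/100) = 86 Mbps
File size in Mb = 3 * 8 = 24 Mb
Time = 24 / 86
Time = 0.2791 seconds


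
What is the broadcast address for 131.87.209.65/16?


Network: 131.87.0.0/16
Host bits = 16
Set all host bits to 1:
Broadcast: 131.87.255.255


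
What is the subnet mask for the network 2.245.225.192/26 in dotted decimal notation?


/26 means 26 network bits, 6 host bits
Binary: 11111111111111111111111111000000
Mask: 255.255.255.192


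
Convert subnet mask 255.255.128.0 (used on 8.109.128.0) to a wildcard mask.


Subnet mask: 255.255.128.0
Wildcard = 255.255.255.255 - subnet mask
255 - 255 = 0
255 - 255 = 0
255 - 128 = 127
255 - 0 = 255
Wildcard: 0.0.127.255


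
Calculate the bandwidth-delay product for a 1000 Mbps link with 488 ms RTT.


BDP = bandwidth * RTT
= 1000 Mbps * 488 ms
= 1000 * 1e6 * 488 / 1000 bits
= 488000000 bits
= 61000000 bytes
= 59570.3125 KB
BDP = 488000000 bits (61000000 bytes)


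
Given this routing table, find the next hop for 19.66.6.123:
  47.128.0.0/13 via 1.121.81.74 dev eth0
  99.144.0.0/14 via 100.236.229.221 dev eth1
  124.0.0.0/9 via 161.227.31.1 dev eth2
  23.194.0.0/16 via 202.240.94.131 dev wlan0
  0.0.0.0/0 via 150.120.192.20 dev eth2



Longest prefix match for 19.66.6.123:
  /13 47.128.0.0: no
  /14 99.144.0.0: no
  /9 124.0.0.0: no
  /16 23.194.0.0: no
  /0 0.0.0.0: MATCH
Selected: next-hop 150.120.192.20 via eth2 (matched /0)


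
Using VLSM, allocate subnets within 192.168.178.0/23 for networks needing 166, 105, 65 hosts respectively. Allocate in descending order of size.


166 hosts -> /24 (254 usable): 192.168.178.0/24
105 hosts -> /25 (126 usable): 192.168.179.0/25
65 hosts -> /25 (126 usable): 192.168.179.128/25
Allocation: 192.168.178.0/24 (166 hosts, 254 usable); 192.168.179.0/25 (105 hosts, 126 usable); 192.168.179.128/25 (65 hosts, 126 usable)


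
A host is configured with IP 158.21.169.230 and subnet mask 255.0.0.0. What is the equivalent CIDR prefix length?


Binary: 11111111.00000000.00000000.00000000
Count leading 1s
Prefix: /8


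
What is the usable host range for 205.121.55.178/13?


Network: 205.120.0.0
Broadcast: 205.127.255.255
First usable = network + 1
Last usable = broadcast - 1
Range: 205.120.0.1 to 205.127.255.254


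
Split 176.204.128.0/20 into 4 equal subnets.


New prefix = 20 + 2 = 22
Each subnet has 1024 addresses
  176.204.128.0/22
  176.204.132.0/22
  176.204.136.0/22
  176.204.140.0/22
Subnets: 176.204.128.0/22, 176.204.132.0/22, 176.204.136.0/22, 176.204.140.0/22


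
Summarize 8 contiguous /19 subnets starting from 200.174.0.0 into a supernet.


Original prefix: /19
Number of subnets: 8 = 2^3
New prefix = 19 - 3 = 16
Supernet: 200.174.0.0/16


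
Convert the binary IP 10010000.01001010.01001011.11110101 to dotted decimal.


10010000 = 144
01001010 = 74
01001011 = 75
11110101 = 245
IP: 144.74.75.245


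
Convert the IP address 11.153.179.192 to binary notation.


11 = 00001011
153 = 10011001
179 = 10110011
192 = 11000000
Binary: 00001011.10011001.10110011.11000000


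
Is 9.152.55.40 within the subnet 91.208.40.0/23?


Subnet network: 91.208.40.0
Test IP AND mask: 9.152.54.0
No, 9.152.55.40 is not in 91.208.40.0/23


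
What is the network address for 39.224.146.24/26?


IP:   00100111.11100000.10010010.00011000
Mask: 11111111.11111111.11111111.11000000
AND operation:
Net:  00100111.11100000.10010010.00000000
Network: 39.224.146.0/26


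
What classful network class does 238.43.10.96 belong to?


First octet: 238
Binary: 11101110
1110xxxx -> Class D (224-239)
Class D (multicast), default mask N/A


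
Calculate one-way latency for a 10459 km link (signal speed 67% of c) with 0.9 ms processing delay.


Speed = 0.67 * 3e5 km/s = 201000 km/s
Propagation delay = 10459 / 201000 = 0.052 s = 52.0348 ms
Processing delay = 0.9 ms
Total one-way latency = 52.9348 ms


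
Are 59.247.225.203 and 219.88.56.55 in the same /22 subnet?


Mask: 255.255.252.0
59.247.225.203 AND mask = 59.247.224.0
219.88.56.55 AND mask = 219.88.56.0
No, different subnets (59.247.224.0 vs 219.88.56.0)


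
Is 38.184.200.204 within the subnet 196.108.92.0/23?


Subnet network: 196.108.92.0
Test IP AND mask: 38.184.200.0
No, 38.184.200.204 is not in 196.108.92.0/23


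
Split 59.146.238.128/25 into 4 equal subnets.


New prefix = 25 + 2 = 27
Each subnet has 32 addresses
  59.146.238.128/27
  59.146.238.160/27
  59.146.238.192/27
  59.146.238.224/27
Subnets: 59.146.238.128/27, 59.146.238.160/27, 59.146.238.192/27, 59.146.238.224/27


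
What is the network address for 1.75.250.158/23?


IP:   00000001.01001011.11111010.10011110
Mask: 11111111.11111111.11111110.00000000
AND operation:
Net:  00000001.01001011.11111010.00000000
Network: 1.75.250.0/23


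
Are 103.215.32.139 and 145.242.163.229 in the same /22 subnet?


Mask: 255.255.252.0
103.215.32.139 AND mask = 103.215.32.0
145.242.163.229 AND mask = 145.242.160.0
No, different subnets (103.215.32.0 vs 145.242.160.0)


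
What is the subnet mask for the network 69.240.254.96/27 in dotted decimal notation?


/27 means 27 network bits, 5 host bits
Binary: 11111111111111111111111111100000
Mask: 255.255.255.224


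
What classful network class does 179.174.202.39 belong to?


First octet: 179
Binary: 10110011
10xxxxxx -> Class B (128-191)
Class B, default mask 255.255.0.0 (/16)


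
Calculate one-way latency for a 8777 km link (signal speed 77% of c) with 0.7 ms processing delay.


Speed = 0.77 * 3e5 km/s = 231000 km/s
Propagation delay = 8777 / 231000 = 0.038 s = 37.9957 ms
Processing delay = 0.7 ms
Total one-way latency = 38.6957 ms


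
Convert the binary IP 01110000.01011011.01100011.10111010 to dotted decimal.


01110000 = 112
01011011 = 91
01100011 = 99
10111010 = 186
IP: 112.91.99.186


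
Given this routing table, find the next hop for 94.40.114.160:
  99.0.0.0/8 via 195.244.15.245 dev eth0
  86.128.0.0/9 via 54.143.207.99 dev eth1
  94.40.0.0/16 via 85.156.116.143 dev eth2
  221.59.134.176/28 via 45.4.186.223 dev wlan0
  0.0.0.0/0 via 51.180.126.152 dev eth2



Longest prefix match for 94.40.114.160:
  /8 99.0.0.0: no
  /9 86.128.0.0: no
  /16 94.40.0.0: MATCH
  /28 221.59.134.176: no
  /0 0.0.0.0: MATCH
Selected: next-hop 85.156.116.143 via eth2 (matched /16)


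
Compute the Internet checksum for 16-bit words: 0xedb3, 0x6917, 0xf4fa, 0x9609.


Sum all words (with carry folding):
+ 0xedb3 = 0xedb3
+ 0x6917 = 0x56cb
+ 0xf4fa = 0x4bc6
+ 0x9609 = 0xe1cf
One's complement: ~0xe1cf
Checksum = 0x1e30


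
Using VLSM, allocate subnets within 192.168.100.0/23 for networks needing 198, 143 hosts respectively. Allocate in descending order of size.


198 hosts -> /24 (254 usable): 192.168.100.0/24
143 hosts -> /24 (254 usable): 192.168.101.0/24
Allocation: 192.168.100.0/24 (198 hosts, 254 usable); 192.168.101.0/24 (143 hosts, 254 usable)


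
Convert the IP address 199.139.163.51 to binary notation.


199 = 11000111
139 = 10001011
163 = 10100011
51 = 00110011
Binary: 11000111.10001011.10100011.00110011


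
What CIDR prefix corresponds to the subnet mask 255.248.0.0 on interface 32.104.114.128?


Binary: 11111111.11111000.00000000.00000000
Count leading 1s
Prefix: /13


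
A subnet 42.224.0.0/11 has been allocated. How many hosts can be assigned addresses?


Host bits = 32 - 11 = 21
Total addresses = 2^21 = 2097152
Usable = total - 2 (network and broadcast)
Usable hosts: 2097150


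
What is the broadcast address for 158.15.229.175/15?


Network: 158.14.0.0/15
Host bits = 17
Set all host bits to 1:
Broadcast: 158.15.255.255


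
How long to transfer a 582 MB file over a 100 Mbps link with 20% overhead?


Effective throughput = 100 * (1 - 20/100) = 80 Mbps
File size in Mb = 582 * 8 = 4656 Mb
Time = 4656 / 80
Time = 58.2 seconds


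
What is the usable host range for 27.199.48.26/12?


Network: 27.192.0.0
Broadcast: 27.207.255.255
First usable = network + 1
Last usable = broadcast - 1
Range: 27.192.0.1 to 27.207.255.254


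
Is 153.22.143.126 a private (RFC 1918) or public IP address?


RFC 1918 private ranges:
  10.0.0.0/8 (10.0.0.0 - 10.255.255.255)
  172.16.0.0/12 (172.16.0.0 - 172.31.255.255)
  192.168.0.0/16 (192.168.0.0 - 192.168.255.255)
Public (not in any RFC 1918 range)


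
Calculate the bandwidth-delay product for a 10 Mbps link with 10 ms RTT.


BDP = bandwidth * RTT
= 10 Mbps * 10 ms
= 10 * 1e6 * 10 / 1000 bits
= 100000 bits
= 12500 bytes
= 12.207 KB
BDP = 100000 bits (12500 bytes)


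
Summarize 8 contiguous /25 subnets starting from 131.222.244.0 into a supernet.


Original prefix: /25
Number of subnets: 8 = 2^3
New prefix = 25 - 3 = 22
Supernet: 131.222.244.0/22


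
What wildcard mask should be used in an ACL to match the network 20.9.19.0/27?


Subnet mask: 255.255.255.224
Wildcard = 255.255.255.255 - subnet mask
255 - 255 = 0
255 - 255 = 0
255 - 255 = 0
255 - 224 = 31
Wildcard: 0.0.0.31


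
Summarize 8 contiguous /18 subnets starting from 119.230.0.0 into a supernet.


Original prefix: /18
Number of subnets: 8 = 2^3
New prefix = 18 - 3 = 15
Supernet: 119.230.0.0/15


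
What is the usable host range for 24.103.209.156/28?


Network: 24.103.209.144
Broadcast: 24.103.209.159
First usable = network + 1
Last usable = broadcast - 1
Range: 24.103.209.145 to 24.103.209.158


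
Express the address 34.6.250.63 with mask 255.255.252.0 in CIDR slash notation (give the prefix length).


Binary: 11111111.11111111.11111100.00000000
Count leading 1s
Prefix: /22


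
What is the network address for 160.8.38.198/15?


IP:   10100000.00001000.00100110.11000110
Mask: 11111111.11111110.00000000.00000000
AND operation:
Net:  10100000.00001000.00000000.00000000
Network: 160.8.0.0/15


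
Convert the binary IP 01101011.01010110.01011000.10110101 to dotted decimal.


01101011 = 107
01010110 = 86
01011000 = 88
10110101 = 181
IP: 107.86.88.181


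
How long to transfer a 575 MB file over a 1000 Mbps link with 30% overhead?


Effective throughput = 1000 * (1 - 30/100) = 700 Mbps
File size in Mb = 575 * 8 = 4600 Mb
Time = 4600 / 700
Time = 6.5714 seconds


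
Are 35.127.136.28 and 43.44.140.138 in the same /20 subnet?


Mask: 255.255.240.0
35.127.136.28 AND mask = 35.127.128.0
43.44.140.138 AND mask = 43.44.128.0
No, different subnets (35.127.128.0 vs 43.44.128.0)


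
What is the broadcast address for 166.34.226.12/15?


Network: 166.34.0.0/15
Host bits = 17
Set all host bits to 1:
Broadcast: 166.35.255.255


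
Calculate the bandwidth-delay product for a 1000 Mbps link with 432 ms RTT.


BDP = bandwidth * RTT
= 1000 Mbps * 432 ms
= 1000 * 1e6 * 432 / 1000 bits
= 432000000 bits
= 54000000 bytes
= 52734.375 KB
BDP = 432000000 bits (54000000 bytes)


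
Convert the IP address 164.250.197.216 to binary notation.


164 = 10100100
250 = 11111010
197 = 11000101
216 = 11011000
Binary: 10100100.11111010.11000101.11011000


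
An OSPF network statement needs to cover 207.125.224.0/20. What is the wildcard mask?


Subnet mask: 255.255.240.0
Wildcard = 255.255.255.255 - subnet mask
255 - 255 = 0
255 - 255 = 0
255 - 240 = 15
255 - 0 = 255
Wildcard: 0.0.15.255


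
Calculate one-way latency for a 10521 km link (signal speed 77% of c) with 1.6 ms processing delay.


Speed = 0.77 * 3e5 km/s = 231000 km/s
Propagation delay = 10521 / 231000 = 0.0455 s = 45.5455 ms
Processing delay = 1.6 ms
Total one-way latency = 47.1455 ms


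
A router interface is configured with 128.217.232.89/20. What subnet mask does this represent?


/20 means 20 network bits, 12 host bits
Binary: 11111111111111111111000000000000
Mask: 255.255.240.0


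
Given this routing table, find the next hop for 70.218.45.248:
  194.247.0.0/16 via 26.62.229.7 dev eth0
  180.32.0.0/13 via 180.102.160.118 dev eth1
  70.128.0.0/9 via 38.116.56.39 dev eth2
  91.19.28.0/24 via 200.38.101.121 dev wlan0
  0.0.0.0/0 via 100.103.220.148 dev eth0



Longest prefix match for 70.218.45.248:
  /16 194.247.0.0: no
  /13 180.32.0.0: no
  /9 70.128.0.0: MATCH
  /24 91.19.28.0: no
  /0 0.0.0.0: MATCH
Selected: next-hop 38.116.56.39 via eth2 (matched /9)


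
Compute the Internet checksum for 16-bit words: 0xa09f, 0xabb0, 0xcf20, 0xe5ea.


Sum all words (with carry folding):
+ 0xa09f = 0xa09f
+ 0xabb0 = 0x4c50
+ 0xcf20 = 0x1b71
+ 0xe5ea = 0x015c
One's complement: ~0x015c
Checksum = 0xfea3


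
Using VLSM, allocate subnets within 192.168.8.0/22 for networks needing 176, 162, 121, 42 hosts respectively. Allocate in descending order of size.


176 hosts -> /24 (254 usable): 192.168.8.0/24
162 hosts -> /24 (254 usable): 192.168.9.0/24
121 hosts -> /25 (126 usable): 192.168.10.0/25
42 hosts -> /26 (62 usable): 192.168.10.128/26
Allocation: 192.168.8.0/24 (176 hosts, 254 usable); 192.168.9.0/24 (162 hosts, 254 usable); 192.168.10.0/25 (121 hosts, 126 usable); 192.168.10.128/26 (42 hosts, 62 usable)


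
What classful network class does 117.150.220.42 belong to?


First octet: 117
Binary: 01110101
0xxxxxxx -> Class A (1-126)
Class A, default mask 255.0.0.0 (/8)


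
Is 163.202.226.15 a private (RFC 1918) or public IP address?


RFC 1918 private ranges:
  10.0.0.0/8 (10.0.0.0 - 10.255.255.255)
  172.16.0.0/12 (172.16.0.0 - 172.31.255.255)
  192.168.0.0/16 (192.168.0.0 - 192.168.255.255)
Public (not in any RFC 1918 range)


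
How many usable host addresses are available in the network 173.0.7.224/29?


Host bits = 32 - 29 = 3
Total addresses = 2^3 = 8
Usable = total - 2 (network and broadcast)
Usable hosts: 6


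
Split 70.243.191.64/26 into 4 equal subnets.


New prefix = 26 + 2 = 28
Each subnet has 16 addresses
  70.243.191.64/28
  70.243.191.80/28
  70.243.191.96/28
  70.243.191.112/28
Subnets: 70.243.191.64/28, 70.243.191.80/28, 70.243.191.96/28, 70.243.191.112/28


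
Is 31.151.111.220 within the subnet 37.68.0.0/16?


Subnet network: 37.68.0.0
Test IP AND mask: 31.151.0.0
No, 31.151.111.220 is not in 37.68.0.0/16


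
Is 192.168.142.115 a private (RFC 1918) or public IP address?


RFC 1918 private ranges:
  10.0.0.0/8 (10.0.0.0 - 10.255.255.255)
  172.16.0.0/12 (172.16.0.0 - 172.31.255.255)
  192.168.0.0/16 (192.168.0.0 - 192.168.255.255)
Private (in 192.168.0.0/16)


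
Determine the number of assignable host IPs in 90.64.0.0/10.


Host bits = 32 - 10 = 22
Total addresses = 2^22 = 4194304
Usable = total - 2 (network and broadcast)
Usable hosts: 4194302


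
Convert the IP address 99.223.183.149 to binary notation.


99 = 01100011
223 = 11011111
183 = 10110111
149 = 10010101
Binary: 01100011.11011111.10110111.10010101


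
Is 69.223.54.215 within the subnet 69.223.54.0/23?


Subnet network: 69.223.54.0
Test IP AND mask: 69.223.54.0
Yes, 69.223.54.215 is in 69.223.54.0/23


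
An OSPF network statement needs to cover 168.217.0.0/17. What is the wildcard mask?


Subnet mask: 255.255.128.0
Wildcard = 255.255.255.255 - subnet mask
255 - 255 = 0
255 - 255 = 0
255 - 128 = 127
255 - 0 = 255
Wildcard: 0.0.127.255


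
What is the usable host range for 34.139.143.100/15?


Network: 34.138.0.0
Broadcast: 34.139.255.255
First usable = network + 1
Last usable = broadcast - 1
Range: 34.138.0.1 to 34.139.255.254


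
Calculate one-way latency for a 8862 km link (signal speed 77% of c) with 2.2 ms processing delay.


Speed = 0.77 * 3e5 km/s = 231000 km/s
Propagation delay = 8862 / 231000 = 0.0384 s = 38.3636 ms
Processing delay = 2.2 ms
Total one-way latency = 40.5636 ms


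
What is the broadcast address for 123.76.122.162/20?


Network: 123.76.112.0/20
Host bits = 12
Set all host bits to 1:
Broadcast: 123.76.127.255


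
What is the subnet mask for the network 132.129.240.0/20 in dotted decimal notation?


/20 means 20 network bits, 12 host bits
Binary: 11111111111111111111000000000000
Mask: 255.255.240.0


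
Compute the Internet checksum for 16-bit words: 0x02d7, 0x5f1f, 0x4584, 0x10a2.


Sum all words (with carry folding):
+ 0x02d7 = 0x02d7
+ 0x5f1f = 0x61f6
+ 0x4584 = 0xa77a
+ 0x10a2 = 0xb81c
One's complement: ~0xb81c
Checksum = 0x47e3


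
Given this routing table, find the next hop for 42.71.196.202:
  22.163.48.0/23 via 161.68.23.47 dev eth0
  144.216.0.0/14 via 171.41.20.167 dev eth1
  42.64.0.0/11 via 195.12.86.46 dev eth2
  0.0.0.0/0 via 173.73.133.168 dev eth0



Longest prefix match for 42.71.196.202:
  /23 22.163.48.0: no
  /14 144.216.0.0: no
  /11 42.64.0.0: MATCH
  /0 0.0.0.0: MATCH
Selected: next-hop 195.12.86.46 via eth2 (matched /11)


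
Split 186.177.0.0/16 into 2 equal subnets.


New prefix = 16 + 1 = 17
Each subnet has 32768 addresses
  186.177.0.0/17
  186.177.128.0/17
Subnets: 186.177.0.0/17, 186.177.128.0/17


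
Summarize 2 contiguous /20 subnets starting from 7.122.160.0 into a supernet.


Original prefix: /20
Number of subnets: 2 = 2^1
New prefix = 20 - 1 = 19
Supernet: 7.122.160.0/19


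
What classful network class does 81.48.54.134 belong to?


First octet: 81
Binary: 01010001
0xxxxxxx -> Class A (1-126)
Class A, default mask 255.0.0.0 (/8)


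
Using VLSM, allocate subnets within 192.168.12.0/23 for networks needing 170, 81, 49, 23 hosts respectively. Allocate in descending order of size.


170 hosts -> /24 (254 usable): 192.168.12.0/24
81 hosts -> /25 (126 usable): 192.168.13.0/25
49 hosts -> /26 (62 usable): 192.168.13.128/26
23 hosts -> /27 (30 usable): 192.168.13.192/27
Allocation: 192.168.12.0/24 (170 hosts, 254 usable); 192.168.13.0/25 (81 hosts, 126 usable); 192.168.13.128/26 (49 hosts, 62 usable); 192.168.13.192/27 (23 hosts, 30 usable)


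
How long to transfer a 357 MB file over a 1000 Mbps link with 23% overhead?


Effective throughput = 1000 * (1 - 23/100) = 770 Mbps
File size in Mb = 357 * 8 = 2856 Mb
Time = 2856 / 770
Time = 3.7091 seconds


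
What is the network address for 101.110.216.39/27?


IP:   01100101.01101110.11011000.00100111
Mask: 11111111.11111111.11111111.11100000
AND operation:
Net:  01100101.01101110.11011000.00100000
Network: 101.110.216.32/27


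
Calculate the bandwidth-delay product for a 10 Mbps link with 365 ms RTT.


BDP = bandwidth * RTT
= 10 Mbps * 365 ms
= 10 * 1e6 * 365 / 1000 bits
= 3650000 bits
= 456250 bytes
= 445.5566 KB
BDP = 3650000 bits (456250 bytes)


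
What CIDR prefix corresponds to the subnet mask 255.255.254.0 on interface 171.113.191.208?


Binary: 11111111.11111111.11111110.00000000
Count leading 1s
Prefix: /23


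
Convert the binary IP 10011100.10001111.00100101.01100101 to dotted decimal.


10011100 = 156
10001111 = 143
00100101 = 37
01100101 = 101
IP: 156.143.37.101


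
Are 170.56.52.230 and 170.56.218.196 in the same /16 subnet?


Mask: 255.255.0.0
170.56.52.230 AND mask = 170.56.0.0
170.56.218.196 AND mask = 170.56.0.0
Yes, same subnet (170.56.0.0)


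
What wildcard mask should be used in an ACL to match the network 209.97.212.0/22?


Subnet mask: 255.255.252.0
Wildcard = 255.255.255.255 - subnet mask
255 - 255 = 0
255 - 255 = 0
255 - 252 = 3
255 - 0 = 255
Wildcard: 0.0.3.255


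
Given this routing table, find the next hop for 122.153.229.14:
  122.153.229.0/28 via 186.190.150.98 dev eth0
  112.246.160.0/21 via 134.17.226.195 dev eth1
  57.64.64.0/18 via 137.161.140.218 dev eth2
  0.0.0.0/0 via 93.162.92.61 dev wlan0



Longest prefix match for 122.153.229.14:
  /28 122.153.229.0: MATCH
  /21 112.246.160.0: no
  /18 57.64.64.0: no
  /0 0.0.0.0: MATCH
Selected: next-hop 186.190.150.98 via eth0 (matched /28)


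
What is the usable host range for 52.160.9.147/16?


Network: 52.160.0.0
Broadcast: 52.160.255.255
First usable = network + 1
Last usable = broadcast - 1
Range: 52.160.0.1 to 52.160.255.254


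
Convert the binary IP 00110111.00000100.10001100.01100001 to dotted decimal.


00110111 = 55
00000100 = 4
10001100 = 140
01100001 = 97
IP: 55.4.140.97


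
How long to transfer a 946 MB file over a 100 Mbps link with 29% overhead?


Effective throughput = 100 * (1 - 29/100) = 71 Mbps
File size in Mb = 946 * 8 = 7568 Mb
Time = 7568 / 71
Time = 106.5915 seconds


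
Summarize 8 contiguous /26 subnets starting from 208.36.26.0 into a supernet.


Original prefix: /26
Number of subnets: 8 = 2^3
New prefix = 26 - 3 = 23
Supernet: 208.36.26.0/23


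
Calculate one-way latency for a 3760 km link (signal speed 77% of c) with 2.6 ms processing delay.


Speed = 0.77 * 3e5 km/s = 231000 km/s
Propagation delay = 3760 / 231000 = 0.0163 s = 16.2771 ms
Processing delay = 2.6 ms
Total one-way latency = 18.8771 ms


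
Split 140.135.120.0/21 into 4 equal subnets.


New prefix = 21 + 2 = 23
Each subnet has 512 addresses
  140.135.120.0/23
  140.135.122.0/23
  140.135.124.0/23
  140.135.126.0/23
Subnets: 140.135.120.0/23, 140.135.122.0/23, 140.135.124.0/23, 140.135.126.0/23


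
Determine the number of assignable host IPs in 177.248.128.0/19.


Host bits = 32 - 19 = 13
Total addresses = 2^13 = 8192
Usable = total - 2 (network and broadcast)
Usable hosts: 8190


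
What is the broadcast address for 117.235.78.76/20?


Network: 117.235.64.0/20
Host bits = 12
Set all host bits to 1:
Broadcast: 117.235.79.255


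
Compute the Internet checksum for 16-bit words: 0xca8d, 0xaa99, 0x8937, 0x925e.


Sum all words (with carry folding):
+ 0xca8d = 0xca8d
+ 0xaa99 = 0x7527
+ 0x8937 = 0xfe5e
+ 0x925e = 0x90bd
One's complement: ~0x90bd
Checksum = 0x6f42


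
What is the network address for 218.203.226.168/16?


IP:   11011010.11001011.11100010.10101000
Mask: 11111111.11111111.00000000.00000000
AND operation:
Net:  11011010.11001011.00000000.00000000
Network: 218.203.0.0/16


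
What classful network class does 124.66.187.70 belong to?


First octet: 124
Binary: 01111100
0xxxxxxx -> Class A (1-126)
Class A, default mask 255.0.0.0 (/8)


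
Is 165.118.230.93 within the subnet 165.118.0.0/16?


Subnet network: 165.118.0.0
Test IP AND mask: 165.118.0.0
Yes, 165.118.230.93 is in 165.118.0.0/16


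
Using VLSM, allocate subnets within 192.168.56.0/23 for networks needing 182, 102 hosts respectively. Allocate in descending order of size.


182 hosts -> /24 (254 usable): 192.168.56.0/24
102 hosts -> /25 (126 usable): 192.168.57.0/25
Allocation: 192.168.56.0/24 (182 hosts, 254 usable); 192.168.57.0/25 (102 hosts, 126 usable)


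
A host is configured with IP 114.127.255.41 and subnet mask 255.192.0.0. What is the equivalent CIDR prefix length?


Binary: 11111111.11000000.00000000.00000000
Count leading 1s
Prefix: /10


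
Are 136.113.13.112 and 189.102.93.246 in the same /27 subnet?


Mask: 255.255.255.224
136.113.13.112 AND mask = 136.113.13.96
189.102.93.246 AND mask = 189.102.93.224
No, different subnets (136.113.13.96 vs 189.102.93.224)


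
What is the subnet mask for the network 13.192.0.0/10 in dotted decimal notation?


/10 means 10 network bits, 22 host bits
Binary: 11111111110000000000000000000000
Mask: 255.192.0.0


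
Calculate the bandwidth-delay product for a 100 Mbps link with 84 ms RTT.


BDP = bandwidth * RTT
= 100 Mbps * 84 ms
= 100 * 1e6 * 84 / 1000 bits
= 8400000 bits
= 1050000 bytes
= 1025.3906 KB
BDP = 8400000 bits (1050000 bytes)


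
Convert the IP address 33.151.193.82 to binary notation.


33 = 00100001
151 = 10010111
193 = 11000001
82 = 01010010
Binary: 00100001.10010111.11000001.01010010


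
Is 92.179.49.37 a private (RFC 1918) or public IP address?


RFC 1918 private ranges:
  10.0.0.0/8 (10.0.0.0 - 10.255.255.255)
  172.16.0.0/12 (172.16.0.0 - 172.31.255.255)
  192.168.0.0/16 (192.168.0.0 - 192.168.255.255)
Public (not in any RFC 1918 range)


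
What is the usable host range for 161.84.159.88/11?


Network: 161.64.0.0
Broadcast: 161.95.255.255
First usable = network + 1
Last usable = broadcast - 1
Range: 161.64.0.1 to 161.95.255.254


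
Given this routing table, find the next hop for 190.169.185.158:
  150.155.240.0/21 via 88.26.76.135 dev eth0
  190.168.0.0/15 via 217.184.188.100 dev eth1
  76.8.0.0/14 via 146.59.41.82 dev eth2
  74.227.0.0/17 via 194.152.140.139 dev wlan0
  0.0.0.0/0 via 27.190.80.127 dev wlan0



Longest prefix match for 190.169.185.158:
  /21 150.155.240.0: no
  /15 190.168.0.0: MATCH
  /14 76.8.0.0: no
  /17 74.227.0.0: no
  /0 0.0.0.0: MATCH
Selected: next-hop 217.184.188.100 via eth1 (matched /15)


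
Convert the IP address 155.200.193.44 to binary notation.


155 = 10011011
200 = 11001000
193 = 11000001
44 = 00101100
Binary: 10011011.11001000.11000001.00101100


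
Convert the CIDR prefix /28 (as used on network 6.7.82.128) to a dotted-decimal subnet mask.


/28 means 28 network bits, 4 host bits
Binary: 11111111111111111111111111110000
Mask: 255.255.255.240


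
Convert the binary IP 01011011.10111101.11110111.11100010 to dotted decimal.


01011011 = 91
10111101 = 189
11110111 = 247
11100010 = 226
IP: 91.189.247.226


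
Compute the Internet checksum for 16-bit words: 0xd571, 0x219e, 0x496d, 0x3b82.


Sum all words (with carry folding):
+ 0xd571 = 0xd571
+ 0x219e = 0xf70f
+ 0x496d = 0x407d
+ 0x3b82 = 0x7bff
One's complement: ~0x7bff
Checksum = 0x8400


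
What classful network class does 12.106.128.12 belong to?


First octet: 12
Binary: 00001100
0xxxxxxx -> Class A (1-126)
Class A, default mask 255.0.0.0 (/8)


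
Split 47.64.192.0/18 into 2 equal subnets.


New prefix = 18 + 1 = 19
Each subnet has 8192 addresses
  47.64.192.0/19
  47.64.224.0/19
Subnets: 47.64.192.0/19, 47.64.224.0/19
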